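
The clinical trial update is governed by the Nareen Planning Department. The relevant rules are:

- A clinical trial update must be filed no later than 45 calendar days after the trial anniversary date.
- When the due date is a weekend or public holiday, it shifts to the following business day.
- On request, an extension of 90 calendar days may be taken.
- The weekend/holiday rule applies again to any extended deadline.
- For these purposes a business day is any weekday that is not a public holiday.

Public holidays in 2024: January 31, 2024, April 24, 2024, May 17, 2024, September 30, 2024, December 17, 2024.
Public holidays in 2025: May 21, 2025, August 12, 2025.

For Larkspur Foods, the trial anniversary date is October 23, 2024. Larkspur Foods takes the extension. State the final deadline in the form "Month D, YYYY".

Trigger date October 23, 2024 + 45 calendar days = December 7, 2024.
December 7, 2024 falls on a Saturday. Rolling to the next business day gives December 9, 2024, a Monday.
Add the 90 calendar-day extension to December 9, 2024: March 9, 2025.
March 9, 2025 falls on a Sunday. Rolling to the next business day gives March 10, 2025, a Monday.
The final due date is March 10, 2025.

March 10, 2025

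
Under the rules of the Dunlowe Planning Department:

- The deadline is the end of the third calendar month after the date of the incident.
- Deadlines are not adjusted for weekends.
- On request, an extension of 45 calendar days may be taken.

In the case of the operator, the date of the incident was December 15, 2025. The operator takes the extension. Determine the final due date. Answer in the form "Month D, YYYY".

May 15, 2026

3 months after December 15, 2025 is March 2026; that month ends on March 31, 2026.
March 31, 2026 falls on a Tuesday. The rules make no weekend/holiday allowance, so it remains March 31, 2026.
Applying the 45-calendar-day extension: March 31, 2026 + 45 days = May 15, 2026.
No adjustment is made for weekends or holidays, so May 15, 2026 stands.
The final due date is May 15, 2026.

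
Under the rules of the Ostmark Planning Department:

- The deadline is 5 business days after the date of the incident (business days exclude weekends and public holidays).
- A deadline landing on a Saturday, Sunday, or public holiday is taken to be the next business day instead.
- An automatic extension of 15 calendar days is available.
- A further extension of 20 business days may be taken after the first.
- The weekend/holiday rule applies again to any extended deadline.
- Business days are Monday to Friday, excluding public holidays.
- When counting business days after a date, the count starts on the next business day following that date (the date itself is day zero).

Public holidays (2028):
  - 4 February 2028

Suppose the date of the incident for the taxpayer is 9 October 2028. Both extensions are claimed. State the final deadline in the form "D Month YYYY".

Counting 5 business days after 9 October 2028 (skipping weekends and listed holidays) reaches 16 October 2028.
16 October 2028 falls on a Monday, which is a business day, so no adjustment is needed.
With the 15-day extension, 16 October 2028 becomes 31 October 2028.
31 October 2028 falls on a Tuesday, which is a business day, so no adjustment is needed.
Applying the 20-business-day extension: 20 business days after 31 October 2028 is 28 November 2028.
28 November 2028 falls on a Tuesday, which is a business day, so no adjustment is needed.
The final due date is 28 November 2028.

28 November 2028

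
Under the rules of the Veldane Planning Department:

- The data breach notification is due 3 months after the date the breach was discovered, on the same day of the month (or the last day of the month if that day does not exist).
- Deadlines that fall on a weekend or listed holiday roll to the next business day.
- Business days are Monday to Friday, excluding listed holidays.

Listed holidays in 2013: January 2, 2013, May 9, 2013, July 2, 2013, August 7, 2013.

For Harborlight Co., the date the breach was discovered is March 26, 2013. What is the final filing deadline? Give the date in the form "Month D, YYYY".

June 26, 2013

3 months from March 26, 2013 is June 26, 2013.
June 26, 2013 is a Wednesday and not a listed holiday, so it stands.
So the filing is due June 26, 2013.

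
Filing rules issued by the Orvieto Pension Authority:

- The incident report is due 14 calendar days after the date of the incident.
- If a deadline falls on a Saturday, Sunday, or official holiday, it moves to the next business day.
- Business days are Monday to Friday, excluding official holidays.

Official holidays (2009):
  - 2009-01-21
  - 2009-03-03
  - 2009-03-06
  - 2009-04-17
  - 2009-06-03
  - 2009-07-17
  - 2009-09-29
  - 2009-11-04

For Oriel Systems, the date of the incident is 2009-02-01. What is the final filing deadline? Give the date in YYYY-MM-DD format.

14 calendar days after 2009-02-01 is 2009-02-15.
2009-02-15 falls on a Sunday. Rolling to the next business day gives 2009-02-16, a Monday.
Final deadline: 2009-02-16.

2009-02-16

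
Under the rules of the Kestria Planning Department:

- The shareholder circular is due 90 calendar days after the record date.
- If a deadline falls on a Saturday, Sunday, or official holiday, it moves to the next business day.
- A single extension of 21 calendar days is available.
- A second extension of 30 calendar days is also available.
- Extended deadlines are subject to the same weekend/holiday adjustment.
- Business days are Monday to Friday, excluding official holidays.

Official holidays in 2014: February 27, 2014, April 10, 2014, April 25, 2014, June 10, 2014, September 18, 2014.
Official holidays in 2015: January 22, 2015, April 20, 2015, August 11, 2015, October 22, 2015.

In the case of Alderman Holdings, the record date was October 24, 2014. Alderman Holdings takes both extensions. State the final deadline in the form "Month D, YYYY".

From October 24, 2014, 90 calendar days later is January 22, 2015.
Because January 22, 2015 is a listed holiday, the deadline becomes January 23, 2015 (Friday).
With the 21-day extension, January 23, 2015 becomes February 13, 2015.
February 13, 2015 falls on a Friday, which is a business day, so no adjustment is needed.
The 30-calendar-day extension moves the deadline from February 13, 2015 to March 15, 2015.
March 15, 2015 falls on a Sunday. Rolling to the next business day gives March 16, 2015, a Monday.
Final deadline: March 16, 2015.

March 16, 2015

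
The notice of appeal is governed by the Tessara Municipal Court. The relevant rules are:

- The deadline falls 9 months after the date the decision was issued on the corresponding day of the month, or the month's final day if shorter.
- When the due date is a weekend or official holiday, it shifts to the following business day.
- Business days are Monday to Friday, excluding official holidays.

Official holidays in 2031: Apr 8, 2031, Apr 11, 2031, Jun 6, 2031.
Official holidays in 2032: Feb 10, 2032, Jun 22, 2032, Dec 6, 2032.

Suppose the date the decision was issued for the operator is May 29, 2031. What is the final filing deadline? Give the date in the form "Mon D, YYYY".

9 months after May 29, 2031, on the same day of the month, is Feb 29, 2032.
Feb 29, 2032 is a Sunday, so it moves to the next business day, Mar 1, 2032 (Monday).
The final due date is Mar 1, 2032.

Mar 1, 2032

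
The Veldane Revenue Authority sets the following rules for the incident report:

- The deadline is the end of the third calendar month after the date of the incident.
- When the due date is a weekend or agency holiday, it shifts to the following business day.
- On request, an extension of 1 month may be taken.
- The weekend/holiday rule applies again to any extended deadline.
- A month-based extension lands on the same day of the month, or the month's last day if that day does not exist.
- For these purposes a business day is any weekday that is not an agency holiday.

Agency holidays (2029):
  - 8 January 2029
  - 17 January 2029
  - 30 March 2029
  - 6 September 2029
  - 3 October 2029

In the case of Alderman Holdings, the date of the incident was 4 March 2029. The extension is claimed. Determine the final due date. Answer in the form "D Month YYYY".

3 months after 4 March 2029 falls in June 2029; the last day of that month is 30 June 2029.
Because 30 June 2029 is a Saturday, the deadline becomes 2 July 2029 (Monday).
The 1 month extension carries 2 July 2029 to 2 August 2029.
2 August 2029 (Thursday) is already a business day.
Deadline: 2 August 2029.

2 August 2029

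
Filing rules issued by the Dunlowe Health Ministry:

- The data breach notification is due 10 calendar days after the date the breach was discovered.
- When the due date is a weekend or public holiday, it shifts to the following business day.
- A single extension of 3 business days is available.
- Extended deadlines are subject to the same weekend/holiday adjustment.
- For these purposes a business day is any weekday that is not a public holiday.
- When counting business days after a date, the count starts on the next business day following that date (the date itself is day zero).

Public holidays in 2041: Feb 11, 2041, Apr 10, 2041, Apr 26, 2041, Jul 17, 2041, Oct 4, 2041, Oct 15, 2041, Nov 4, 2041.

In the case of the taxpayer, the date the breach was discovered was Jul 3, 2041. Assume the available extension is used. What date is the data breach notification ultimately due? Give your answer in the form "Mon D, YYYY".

Jul 19, 2041

Adding 10 calendar days to Jul 3, 2041 gives Jul 13, 2041.
Because Jul 13, 2041 is a Saturday, the deadline becomes Jul 15, 2041 (Monday).
Applying the 3-business-day extension: 3 business days after Jul 15, 2041 is Jul 19, 2041.
Jul 19, 2041 (Friday) is already a business day.
The final due date is Jul 19, 2041.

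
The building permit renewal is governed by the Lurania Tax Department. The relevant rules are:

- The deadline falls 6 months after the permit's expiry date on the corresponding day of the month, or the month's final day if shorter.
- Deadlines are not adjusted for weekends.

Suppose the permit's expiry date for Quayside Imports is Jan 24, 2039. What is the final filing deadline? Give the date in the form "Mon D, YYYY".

Jul 24, 2039

Moving 6 months forward from Jan 24, 2039 on the corresponding day gives Jul 24, 2039.
Jul 24, 2039 falls on a Sunday. The rules make no weekend/holiday allowance, so it remains Jul 24, 2039.
The final due date is Jul 24, 2039.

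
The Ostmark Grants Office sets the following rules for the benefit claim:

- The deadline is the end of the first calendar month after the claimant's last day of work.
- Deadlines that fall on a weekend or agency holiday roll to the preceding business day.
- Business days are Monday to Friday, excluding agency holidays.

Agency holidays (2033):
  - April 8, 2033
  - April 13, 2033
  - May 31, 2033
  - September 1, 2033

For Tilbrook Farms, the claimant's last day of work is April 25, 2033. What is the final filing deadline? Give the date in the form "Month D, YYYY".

1 month after April 25, 2033 falls in May 2033; the last day of that month is May 31, 2033.
May 31, 2033 falls on a listed holiday. Rolling to the preceding business day gives May 30, 2033, a Monday.
The final due date is May 30, 2033.

May 30, 2033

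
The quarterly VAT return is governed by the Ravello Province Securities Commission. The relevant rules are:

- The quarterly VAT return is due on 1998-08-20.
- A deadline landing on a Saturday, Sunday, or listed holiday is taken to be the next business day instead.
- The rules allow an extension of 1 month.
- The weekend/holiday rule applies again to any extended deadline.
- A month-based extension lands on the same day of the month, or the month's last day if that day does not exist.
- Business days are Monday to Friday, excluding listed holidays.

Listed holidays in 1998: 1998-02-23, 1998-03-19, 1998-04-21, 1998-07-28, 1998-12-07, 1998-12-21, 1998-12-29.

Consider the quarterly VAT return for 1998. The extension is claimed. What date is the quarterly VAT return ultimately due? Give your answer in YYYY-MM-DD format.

1998-09-21

The stated deadline is 1998-08-20.
1998-08-20 (Thursday) is already a business day.
Add 1 month to 1998-08-20: 1998-09-20.
Because 1998-09-20 is a Sunday, the deadline becomes 1998-09-21 (Monday).
So the filing is due 1998-09-21.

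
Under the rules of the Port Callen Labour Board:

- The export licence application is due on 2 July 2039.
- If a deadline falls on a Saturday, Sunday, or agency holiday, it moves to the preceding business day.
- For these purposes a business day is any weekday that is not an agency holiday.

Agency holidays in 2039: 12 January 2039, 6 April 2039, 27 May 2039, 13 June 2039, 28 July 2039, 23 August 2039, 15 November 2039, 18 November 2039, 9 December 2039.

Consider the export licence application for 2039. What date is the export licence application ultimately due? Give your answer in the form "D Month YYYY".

Start from the fixed due date, 2 July 2039.
Because 2 July 2039 is a Saturday, the deadline becomes 1 July 2039 (Friday).
Deadline: 1 July 2039.

1 July 2039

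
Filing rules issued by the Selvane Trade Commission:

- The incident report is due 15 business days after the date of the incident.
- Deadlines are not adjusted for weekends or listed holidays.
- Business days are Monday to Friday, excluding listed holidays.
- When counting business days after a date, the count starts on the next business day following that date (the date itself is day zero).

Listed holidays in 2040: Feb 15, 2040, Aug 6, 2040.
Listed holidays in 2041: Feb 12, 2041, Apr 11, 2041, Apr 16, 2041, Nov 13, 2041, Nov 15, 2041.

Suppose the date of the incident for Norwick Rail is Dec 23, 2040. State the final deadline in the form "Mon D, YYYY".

Counting 15 business days after Dec 23, 2040 (skipping weekends and listed holidays) reaches Jan 11, 2041.
Jan 11, 2041 is a Friday; no weekend or holiday adjustment applies.
Deadline: Jan 11, 2041.

Jan 11, 2041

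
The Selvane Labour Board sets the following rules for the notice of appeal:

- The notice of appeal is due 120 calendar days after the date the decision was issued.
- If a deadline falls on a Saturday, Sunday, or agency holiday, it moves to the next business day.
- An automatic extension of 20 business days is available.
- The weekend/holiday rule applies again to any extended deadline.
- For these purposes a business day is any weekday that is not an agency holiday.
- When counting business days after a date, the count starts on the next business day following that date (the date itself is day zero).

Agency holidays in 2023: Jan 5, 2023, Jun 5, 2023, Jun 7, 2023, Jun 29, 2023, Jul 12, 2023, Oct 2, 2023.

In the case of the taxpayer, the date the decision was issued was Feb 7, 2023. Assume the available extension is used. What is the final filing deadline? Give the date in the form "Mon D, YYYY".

Adding 120 calendar days to Feb 7, 2023 gives Jun 7, 2023.
Jun 7, 2023 is a listed holiday, so it moves to the next business day, Jun 8, 2023 (Thursday).
Counting 20 further business days from Jun 8, 2023 reaches Jul 7, 2023.
Jul 7, 2023 is a Friday and not a listed holiday, so it stands.
Final deadline: Jul 7, 2023.

Jul 7, 2023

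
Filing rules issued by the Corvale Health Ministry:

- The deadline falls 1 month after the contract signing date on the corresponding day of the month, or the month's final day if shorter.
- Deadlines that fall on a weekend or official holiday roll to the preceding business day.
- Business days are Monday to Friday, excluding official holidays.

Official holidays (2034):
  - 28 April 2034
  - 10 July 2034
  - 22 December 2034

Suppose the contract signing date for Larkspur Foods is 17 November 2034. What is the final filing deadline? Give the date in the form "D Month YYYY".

1 month after 17 November 2034, on the same day of the month, is 17 December 2034.
17 December 2034 falls on a Sunday. Rolling to the preceding business day gives 15 December 2034, a Friday.
Deadline: 15 December 2034.

15 December 2034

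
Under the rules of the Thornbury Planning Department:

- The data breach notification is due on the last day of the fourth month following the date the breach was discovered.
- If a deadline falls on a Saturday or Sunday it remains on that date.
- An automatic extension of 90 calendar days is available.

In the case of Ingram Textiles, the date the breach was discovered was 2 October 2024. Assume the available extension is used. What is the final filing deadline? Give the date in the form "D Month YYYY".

29 May 2025

4 months after 2 October 2024 is February 2025; that month ends on 28 February 2025.
28 February 2025 is a Friday; no weekend or holiday adjustment applies.
With the 90-day extension, 28 February 2025 becomes 29 May 2025.
No adjustment is made for weekends or holidays, so 29 May 2025 stands.
Deadline: 29 May 2025.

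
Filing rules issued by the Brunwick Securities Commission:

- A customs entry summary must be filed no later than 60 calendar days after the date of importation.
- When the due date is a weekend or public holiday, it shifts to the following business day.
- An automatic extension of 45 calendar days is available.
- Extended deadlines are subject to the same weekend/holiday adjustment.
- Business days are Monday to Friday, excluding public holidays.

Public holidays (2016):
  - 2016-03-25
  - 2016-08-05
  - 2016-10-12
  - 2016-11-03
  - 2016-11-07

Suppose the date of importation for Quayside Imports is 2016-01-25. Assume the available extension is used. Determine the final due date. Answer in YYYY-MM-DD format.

2016-05-12

From 2016-01-25, 60 calendar days later is 2016-03-25.
2016-03-25 is a listed holiday; the next business day is 2016-03-28 (Monday).
Add the 45 calendar-day extension to 2016-03-28: 2016-05-12.
2016-05-12 (Thursday) is already a business day.
Final deadline: 2016-05-12.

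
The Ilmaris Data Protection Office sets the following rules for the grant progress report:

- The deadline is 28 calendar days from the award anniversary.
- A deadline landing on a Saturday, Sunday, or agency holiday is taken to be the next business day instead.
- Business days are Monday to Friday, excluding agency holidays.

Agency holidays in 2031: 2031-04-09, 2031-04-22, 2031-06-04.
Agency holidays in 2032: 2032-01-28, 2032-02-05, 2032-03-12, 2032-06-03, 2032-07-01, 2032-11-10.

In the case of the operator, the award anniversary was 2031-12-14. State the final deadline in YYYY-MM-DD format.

2032-01-12

28 calendar days after 2031-12-14 is 2032-01-11.
2032-01-11 is a Sunday; the next business day is 2032-01-12 (Monday).
The final due date is 2032-01-12.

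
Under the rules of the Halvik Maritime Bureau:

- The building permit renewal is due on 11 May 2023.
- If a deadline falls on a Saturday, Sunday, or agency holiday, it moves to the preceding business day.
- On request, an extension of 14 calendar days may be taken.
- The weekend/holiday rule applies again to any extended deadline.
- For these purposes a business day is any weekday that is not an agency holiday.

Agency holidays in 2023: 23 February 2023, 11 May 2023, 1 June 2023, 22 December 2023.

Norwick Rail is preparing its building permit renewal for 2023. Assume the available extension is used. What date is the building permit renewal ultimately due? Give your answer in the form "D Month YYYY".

Start from the fixed due date, 11 May 2023.
11 May 2023 is a listed holiday; the preceding business day is 10 May 2023 (Wednesday).
The 14-calendar-day extension moves the deadline from 10 May 2023 to 24 May 2023.
24 May 2023 is a Wednesday and not a listed holiday, so it stands.
Final deadline: 24 May 2023.

24 May 2023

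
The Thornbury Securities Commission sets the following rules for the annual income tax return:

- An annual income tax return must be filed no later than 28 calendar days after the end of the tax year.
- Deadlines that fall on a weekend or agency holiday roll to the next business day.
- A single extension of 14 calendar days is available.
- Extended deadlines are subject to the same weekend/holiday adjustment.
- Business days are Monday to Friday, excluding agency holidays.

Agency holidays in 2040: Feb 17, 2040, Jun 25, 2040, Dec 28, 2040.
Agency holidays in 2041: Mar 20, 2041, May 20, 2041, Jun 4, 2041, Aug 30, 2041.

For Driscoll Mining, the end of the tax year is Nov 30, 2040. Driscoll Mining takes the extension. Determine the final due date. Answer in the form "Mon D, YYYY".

Trigger date Nov 30, 2040 + 28 calendar days = Dec 28, 2040.
Dec 28, 2040 is a listed holiday, so it moves to the next business day, Dec 31, 2040 (Monday).
The 14-calendar-day extension moves the deadline from Dec 31, 2040 to Jan 14, 2041.
Since Jan 14, 2041 is a Monday and not a holiday, the date is unchanged.
Deadline: Jan 14, 2041.

Jan 14, 2041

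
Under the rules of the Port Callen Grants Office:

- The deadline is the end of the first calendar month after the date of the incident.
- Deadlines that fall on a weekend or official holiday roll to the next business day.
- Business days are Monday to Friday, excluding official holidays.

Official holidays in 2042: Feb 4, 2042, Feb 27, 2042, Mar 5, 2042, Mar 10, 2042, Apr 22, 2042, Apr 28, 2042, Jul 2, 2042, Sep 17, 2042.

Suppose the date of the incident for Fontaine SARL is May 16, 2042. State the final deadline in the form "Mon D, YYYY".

Jun 30, 2042

1 month after May 16, 2042 is June 2042; that month ends on Jun 30, 2042.
Since Jun 30, 2042 is a Monday and not a holiday, the date is unchanged.
Deadline: Jun 30, 2042.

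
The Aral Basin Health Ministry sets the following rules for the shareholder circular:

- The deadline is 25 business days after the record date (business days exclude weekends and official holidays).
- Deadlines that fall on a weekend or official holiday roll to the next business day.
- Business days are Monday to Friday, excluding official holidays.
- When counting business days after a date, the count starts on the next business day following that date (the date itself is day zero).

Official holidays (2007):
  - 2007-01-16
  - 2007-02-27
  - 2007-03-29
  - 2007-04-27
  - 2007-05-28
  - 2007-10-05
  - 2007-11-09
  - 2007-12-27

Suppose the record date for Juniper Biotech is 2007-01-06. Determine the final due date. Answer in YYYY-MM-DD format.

Starting the day after 2007-01-06 and counting 25 business days lands on 2007-02-12.
2007-02-12 (Monday) is already a business day.
The final due date is 2007-02-12.

2007-02-12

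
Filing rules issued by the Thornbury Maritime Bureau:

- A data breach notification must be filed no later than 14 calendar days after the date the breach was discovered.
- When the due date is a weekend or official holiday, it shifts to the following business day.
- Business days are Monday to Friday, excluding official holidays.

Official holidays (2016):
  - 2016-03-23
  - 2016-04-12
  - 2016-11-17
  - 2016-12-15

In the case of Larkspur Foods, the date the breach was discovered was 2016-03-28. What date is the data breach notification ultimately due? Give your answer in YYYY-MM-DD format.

Trigger date 2016-03-28 + 14 calendar days = 2016-04-11.
Since 2016-04-11 is a Monday and not a holiday, the date is unchanged.
Final deadline: 2016-04-11.

2016-04-11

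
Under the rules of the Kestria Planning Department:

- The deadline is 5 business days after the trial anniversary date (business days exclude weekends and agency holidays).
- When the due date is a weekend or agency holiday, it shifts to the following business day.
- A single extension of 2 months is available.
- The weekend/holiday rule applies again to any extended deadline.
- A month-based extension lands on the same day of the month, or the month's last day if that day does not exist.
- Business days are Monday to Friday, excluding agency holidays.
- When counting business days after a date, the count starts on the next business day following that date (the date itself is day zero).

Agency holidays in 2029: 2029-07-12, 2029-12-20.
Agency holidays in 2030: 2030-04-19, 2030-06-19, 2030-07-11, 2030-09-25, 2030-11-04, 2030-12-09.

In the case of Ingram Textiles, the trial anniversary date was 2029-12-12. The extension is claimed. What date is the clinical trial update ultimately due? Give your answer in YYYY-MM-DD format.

2030-02-19

Starting the day after 2029-12-12 and counting 5 business days lands on 2029-12-19.
2029-12-19 (Wednesday) is already a business day.
The 2 months extension carries 2029-12-19 to 2030-02-19.
2030-02-19 (Tuesday) is already a business day.
Deadline: 2030-02-19.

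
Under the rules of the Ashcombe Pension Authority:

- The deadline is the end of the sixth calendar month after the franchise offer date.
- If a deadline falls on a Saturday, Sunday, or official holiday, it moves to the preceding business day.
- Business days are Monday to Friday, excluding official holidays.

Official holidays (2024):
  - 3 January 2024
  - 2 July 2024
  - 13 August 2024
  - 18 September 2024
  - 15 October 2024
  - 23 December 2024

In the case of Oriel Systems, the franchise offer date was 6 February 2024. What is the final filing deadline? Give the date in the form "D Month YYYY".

6 months after 6 February 2024 is August 2024; that month ends on 31 August 2024.
Because 31 August 2024 is a Saturday, the deadline becomes 30 August 2024 (Friday).
So the filing is due 30 August 2024.

30 August 2024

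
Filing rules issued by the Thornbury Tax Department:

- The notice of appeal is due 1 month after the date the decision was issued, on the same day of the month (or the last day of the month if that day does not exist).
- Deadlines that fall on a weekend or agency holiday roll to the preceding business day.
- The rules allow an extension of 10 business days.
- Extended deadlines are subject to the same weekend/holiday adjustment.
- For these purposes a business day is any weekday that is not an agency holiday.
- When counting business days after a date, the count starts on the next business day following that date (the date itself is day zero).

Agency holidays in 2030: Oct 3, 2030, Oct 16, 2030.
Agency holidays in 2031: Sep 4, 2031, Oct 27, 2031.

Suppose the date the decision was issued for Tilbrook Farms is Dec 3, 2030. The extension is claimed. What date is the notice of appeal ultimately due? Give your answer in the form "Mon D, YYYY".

1 month from Dec 3, 2030 is Jan 3, 2031.
Jan 3, 2031 is a Friday and not a listed holiday, so it stands.
Applying the 10-business-day extension: 10 business days after Jan 3, 2031 is Jan 17, 2031.
Since Jan 17, 2031 is a Friday and not a holiday, the date is unchanged.
Deadline: Jan 17, 2031.

Jan 17, 2031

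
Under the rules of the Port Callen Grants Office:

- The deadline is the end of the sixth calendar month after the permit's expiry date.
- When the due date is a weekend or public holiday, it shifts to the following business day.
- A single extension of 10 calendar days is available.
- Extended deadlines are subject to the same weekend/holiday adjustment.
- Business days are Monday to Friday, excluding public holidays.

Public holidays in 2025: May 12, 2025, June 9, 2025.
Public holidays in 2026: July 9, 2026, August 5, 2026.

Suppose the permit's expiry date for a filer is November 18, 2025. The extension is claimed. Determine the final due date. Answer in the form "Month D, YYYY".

June 11, 2026

The sixth month after November 18, 2025 is May 2026, whose last day is May 31, 2026.
Because May 31, 2026 is a Sunday, the deadline becomes June 1, 2026 (Monday).
Add the 10 calendar-day extension to June 1, 2026: June 11, 2026.
Since June 11, 2026 is a Thursday and not a holiday, the date is unchanged.
So the filing is due June 11, 2026.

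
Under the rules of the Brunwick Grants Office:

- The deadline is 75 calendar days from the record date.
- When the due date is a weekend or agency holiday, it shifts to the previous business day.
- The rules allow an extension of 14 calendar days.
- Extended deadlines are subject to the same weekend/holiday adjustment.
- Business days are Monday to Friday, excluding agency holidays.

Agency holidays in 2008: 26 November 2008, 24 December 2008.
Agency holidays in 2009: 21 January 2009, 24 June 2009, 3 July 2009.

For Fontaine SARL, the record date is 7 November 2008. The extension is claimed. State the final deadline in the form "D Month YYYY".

Trigger date 7 November 2008 + 75 calendar days = 21 January 2009.
Because 21 January 2009 is a listed holiday, the deadline becomes 20 January 2009 (Tuesday).
The 14-calendar-day extension moves the deadline from 20 January 2009 to 3 February 2009.
3 February 2009 (Tuesday) is already a business day.
So the filing is due 3 February 2009.

3 February 2009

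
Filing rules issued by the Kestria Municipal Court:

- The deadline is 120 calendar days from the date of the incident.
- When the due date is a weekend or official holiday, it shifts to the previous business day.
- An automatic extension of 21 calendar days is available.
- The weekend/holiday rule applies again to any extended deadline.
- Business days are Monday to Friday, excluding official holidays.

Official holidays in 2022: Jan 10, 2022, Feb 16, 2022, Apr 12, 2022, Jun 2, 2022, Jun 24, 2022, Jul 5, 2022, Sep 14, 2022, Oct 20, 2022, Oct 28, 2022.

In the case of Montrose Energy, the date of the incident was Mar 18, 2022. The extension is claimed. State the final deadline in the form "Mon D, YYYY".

From Mar 18, 2022, 120 calendar days later is Jul 16, 2022.
Jul 16, 2022 falls on a Saturday. Rolling to the preceding business day gives Jul 15, 2022, a Friday.
Applying the 21-calendar-day extension: Jul 15, 2022 + 21 days = Aug 5, 2022.
Since Aug 5, 2022 is a Friday and not a holiday, the date is unchanged.
The final due date is Aug 5, 2022.

Aug 5, 2022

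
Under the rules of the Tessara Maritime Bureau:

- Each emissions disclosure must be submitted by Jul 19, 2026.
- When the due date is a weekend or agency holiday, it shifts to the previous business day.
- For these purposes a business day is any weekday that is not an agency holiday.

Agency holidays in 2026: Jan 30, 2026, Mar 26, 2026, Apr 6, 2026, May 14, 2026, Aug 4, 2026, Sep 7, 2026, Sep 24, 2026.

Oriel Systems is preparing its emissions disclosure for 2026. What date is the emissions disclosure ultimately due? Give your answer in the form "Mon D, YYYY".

Jul 17, 2026

The statutory due date is Jul 19, 2026.
Jul 19, 2026 is a Sunday; the preceding business day is Jul 17, 2026 (Friday).
Final deadline: Jul 17, 2026.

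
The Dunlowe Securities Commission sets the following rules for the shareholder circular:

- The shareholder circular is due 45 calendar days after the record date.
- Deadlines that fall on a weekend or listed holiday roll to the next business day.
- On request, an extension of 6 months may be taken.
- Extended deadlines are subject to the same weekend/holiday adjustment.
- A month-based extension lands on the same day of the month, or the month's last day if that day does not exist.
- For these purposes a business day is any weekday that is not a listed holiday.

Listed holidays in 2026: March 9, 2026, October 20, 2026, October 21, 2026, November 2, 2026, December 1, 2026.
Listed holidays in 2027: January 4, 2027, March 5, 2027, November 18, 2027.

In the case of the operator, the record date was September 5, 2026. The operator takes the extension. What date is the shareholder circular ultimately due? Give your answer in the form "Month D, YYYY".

April 22, 2027

From September 5, 2026, 45 calendar days later is October 20, 2026.
October 20, 2026 is a listed holiday; the next business day is October 22, 2026 (Thursday).
Add 6 months to October 22, 2026: April 22, 2027.
April 22, 2027 falls on a Thursday, which is a business day, so no adjustment is needed.
The final due date is April 22, 2027.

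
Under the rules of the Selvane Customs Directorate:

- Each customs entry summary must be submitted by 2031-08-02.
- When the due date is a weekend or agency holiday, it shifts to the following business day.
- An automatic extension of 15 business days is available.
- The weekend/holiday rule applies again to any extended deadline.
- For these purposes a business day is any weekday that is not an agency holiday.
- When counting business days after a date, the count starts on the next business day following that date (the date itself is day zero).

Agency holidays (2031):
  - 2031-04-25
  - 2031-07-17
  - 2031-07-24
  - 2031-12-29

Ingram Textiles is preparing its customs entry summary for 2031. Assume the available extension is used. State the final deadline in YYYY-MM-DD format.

2031-08-25

The statutory due date is 2031-08-02.
2031-08-02 is a Saturday, so it moves to the next business day, 2031-08-04 (Monday).
Counting 15 further business days from 2031-08-04 reaches 2031-08-25.
Since 2031-08-25 is a Monday and not a holiday, the date is unchanged.
So the filing is due 2031-08-25.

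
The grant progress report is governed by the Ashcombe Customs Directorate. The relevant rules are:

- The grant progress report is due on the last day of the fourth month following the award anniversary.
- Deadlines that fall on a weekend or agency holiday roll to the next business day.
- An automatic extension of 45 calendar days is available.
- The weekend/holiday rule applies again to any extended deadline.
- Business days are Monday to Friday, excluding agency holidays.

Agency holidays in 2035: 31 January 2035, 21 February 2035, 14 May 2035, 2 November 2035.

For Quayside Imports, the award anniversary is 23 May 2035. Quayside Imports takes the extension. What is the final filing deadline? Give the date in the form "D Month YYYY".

The fourth month after 23 May 2035 is September 2035, whose last day is 30 September 2035.
30 September 2035 is a Sunday, so it moves to the next business day, 1 October 2035 (Monday).
Add the 45 calendar-day extension to 1 October 2035: 15 November 2035.
15 November 2035 (Thursday) is already a business day.
Final deadline: 15 November 2035.

15 November 2035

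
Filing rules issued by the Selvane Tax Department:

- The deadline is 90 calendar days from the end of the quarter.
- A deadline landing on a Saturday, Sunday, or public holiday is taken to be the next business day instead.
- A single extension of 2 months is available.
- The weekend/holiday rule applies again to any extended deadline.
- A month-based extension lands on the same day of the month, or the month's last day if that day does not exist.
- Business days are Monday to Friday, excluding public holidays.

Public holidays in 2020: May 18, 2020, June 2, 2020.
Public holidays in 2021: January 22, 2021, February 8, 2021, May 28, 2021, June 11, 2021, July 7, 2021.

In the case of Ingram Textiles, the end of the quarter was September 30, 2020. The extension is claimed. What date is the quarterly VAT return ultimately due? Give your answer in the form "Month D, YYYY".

Adding 90 calendar days to September 30, 2020 gives December 29, 2020.
December 29, 2020 is a Tuesday and not a listed holiday, so it stands.
Applying the 2 months extension: 2 months after December 29, 2020 is February 28, 2021 (day 29 does not exist in February, so the month's last day is used).
February 28, 2021 is a Sunday, so it moves to the next business day, March 1, 2021 (Monday).
So the filing is due March 1, 2021.

March 1, 2021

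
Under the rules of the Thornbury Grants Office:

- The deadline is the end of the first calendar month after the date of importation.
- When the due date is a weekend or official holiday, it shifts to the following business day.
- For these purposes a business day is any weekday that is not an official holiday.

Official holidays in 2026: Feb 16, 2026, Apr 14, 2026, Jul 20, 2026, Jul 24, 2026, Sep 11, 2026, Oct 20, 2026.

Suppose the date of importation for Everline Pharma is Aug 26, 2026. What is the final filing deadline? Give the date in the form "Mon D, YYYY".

1 month after Aug 26, 2026 is September 2026; that month ends on Sep 30, 2026.
Sep 30, 2026 is a Wednesday and not a listed holiday, so it stands.
Deadline: Sep 30, 2026.

Sep 30, 2026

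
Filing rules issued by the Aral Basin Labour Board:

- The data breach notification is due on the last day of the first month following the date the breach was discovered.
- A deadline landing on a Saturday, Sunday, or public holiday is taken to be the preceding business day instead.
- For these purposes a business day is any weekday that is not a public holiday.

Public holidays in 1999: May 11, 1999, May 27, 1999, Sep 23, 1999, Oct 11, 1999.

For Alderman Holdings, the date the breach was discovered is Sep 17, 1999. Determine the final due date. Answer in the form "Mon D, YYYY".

Oct 29, 1999

1 month after Sep 17, 1999 falls in October 1999; the last day of that month is Oct 31, 1999.
Oct 31, 1999 falls on a Sunday. Rolling to the preceding business day gives Oct 29, 1999, a Friday.
The final due date is Oct 29, 1999.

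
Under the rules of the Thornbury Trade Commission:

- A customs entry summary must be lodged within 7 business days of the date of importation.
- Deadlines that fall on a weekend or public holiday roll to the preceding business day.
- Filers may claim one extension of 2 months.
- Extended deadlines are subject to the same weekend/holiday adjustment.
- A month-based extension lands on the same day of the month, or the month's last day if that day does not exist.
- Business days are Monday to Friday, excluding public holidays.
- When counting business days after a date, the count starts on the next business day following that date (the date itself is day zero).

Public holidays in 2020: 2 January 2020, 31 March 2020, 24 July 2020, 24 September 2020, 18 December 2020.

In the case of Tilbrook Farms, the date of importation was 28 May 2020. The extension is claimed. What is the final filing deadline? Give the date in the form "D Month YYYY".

7 August 2020

Counting 7 business days after 28 May 2020 (skipping weekends and listed holidays) reaches 8 June 2020.
8 June 2020 is a Monday and not a listed holiday, so it stands.
The 2 months extension carries 8 June 2020 to 8 August 2020.
8 August 2020 is a Saturday; the preceding business day is 7 August 2020 (Friday).
Final deadline: 7 August 2020.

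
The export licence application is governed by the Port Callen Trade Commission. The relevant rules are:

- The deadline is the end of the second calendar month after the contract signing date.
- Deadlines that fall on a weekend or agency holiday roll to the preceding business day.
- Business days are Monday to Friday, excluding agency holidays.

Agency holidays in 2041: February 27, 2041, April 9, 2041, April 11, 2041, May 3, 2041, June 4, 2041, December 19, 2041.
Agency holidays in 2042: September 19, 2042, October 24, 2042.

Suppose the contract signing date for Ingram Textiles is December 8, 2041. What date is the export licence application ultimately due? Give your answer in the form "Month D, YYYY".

February 28, 2042

2 months after December 8, 2041 is February 2042; that month ends on February 28, 2042.
February 28, 2042 falls on a Friday, which is a business day, so no adjustment is needed.
Deadline: February 28, 2042.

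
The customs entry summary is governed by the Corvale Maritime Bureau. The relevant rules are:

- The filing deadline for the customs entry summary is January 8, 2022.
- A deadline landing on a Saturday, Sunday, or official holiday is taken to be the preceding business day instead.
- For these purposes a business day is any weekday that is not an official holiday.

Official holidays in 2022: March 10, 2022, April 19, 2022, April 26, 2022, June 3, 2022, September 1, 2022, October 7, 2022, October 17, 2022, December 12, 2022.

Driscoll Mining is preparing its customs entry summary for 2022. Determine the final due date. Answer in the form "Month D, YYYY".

The statutory due date is January 8, 2022.
Because January 8, 2022 is a Saturday, the deadline becomes January 7, 2022 (Friday).
The final due date is January 7, 2022.

January 7, 2022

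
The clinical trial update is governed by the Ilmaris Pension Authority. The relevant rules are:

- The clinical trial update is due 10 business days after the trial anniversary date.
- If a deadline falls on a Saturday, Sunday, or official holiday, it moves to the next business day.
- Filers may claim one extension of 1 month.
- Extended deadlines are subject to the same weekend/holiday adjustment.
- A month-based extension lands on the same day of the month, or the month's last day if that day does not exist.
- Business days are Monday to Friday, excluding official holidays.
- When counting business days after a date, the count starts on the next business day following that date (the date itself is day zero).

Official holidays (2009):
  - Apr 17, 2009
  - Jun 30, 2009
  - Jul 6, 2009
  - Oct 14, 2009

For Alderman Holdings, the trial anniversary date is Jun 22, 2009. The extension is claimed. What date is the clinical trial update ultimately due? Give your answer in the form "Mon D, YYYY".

Counting 10 business days after Jun 22, 2009 (skipping weekends and listed holidays) reaches Jul 8, 2009.
Jul 8, 2009 is a Wednesday and not a listed holiday, so it stands.
Add 1 month to Jul 8, 2009: Aug 8, 2009.
Because Aug 8, 2009 is a Saturday, the deadline becomes Aug 10, 2009 (Monday).
So the filing is due Aug 10, 2009.

Aug 10, 2009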